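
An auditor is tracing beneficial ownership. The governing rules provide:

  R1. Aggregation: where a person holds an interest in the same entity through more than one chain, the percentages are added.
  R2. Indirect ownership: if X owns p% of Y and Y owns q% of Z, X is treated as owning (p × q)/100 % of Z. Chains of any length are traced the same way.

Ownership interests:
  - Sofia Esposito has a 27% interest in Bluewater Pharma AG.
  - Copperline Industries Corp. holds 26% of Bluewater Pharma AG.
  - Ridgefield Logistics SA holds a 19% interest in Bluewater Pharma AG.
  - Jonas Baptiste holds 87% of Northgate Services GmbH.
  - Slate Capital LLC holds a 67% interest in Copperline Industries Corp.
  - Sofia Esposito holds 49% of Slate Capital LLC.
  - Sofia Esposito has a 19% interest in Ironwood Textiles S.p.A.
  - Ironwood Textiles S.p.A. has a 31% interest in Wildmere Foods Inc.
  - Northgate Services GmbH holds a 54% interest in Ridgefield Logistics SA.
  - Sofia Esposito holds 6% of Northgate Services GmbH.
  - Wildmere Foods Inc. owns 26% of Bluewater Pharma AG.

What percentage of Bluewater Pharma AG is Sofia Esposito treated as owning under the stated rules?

Chain via Ironwood Textiles S.p.A. → Wildmere Foods Inc. (R2): 19% × 31% × 26% = 1.5314% of Bluewater Pharma AG.
Chain via Northgate Services GmbH → Ridgefield Logistics SA (R2): 6% × 54% × 19% = 0.6156% of Bluewater Pharma AG.
Chain via Slate Capital LLC → Copperline Industries Corp. (R2): 49% × 67% × 26% = 8.5358% of Bluewater Pharma AG.
Direct interest in Bluewater Pharma AG: 27%.
Aggregating (R1): 1.5314% + 0.6156% + 8.5358% + 27% = 37.6828%.

37.6828%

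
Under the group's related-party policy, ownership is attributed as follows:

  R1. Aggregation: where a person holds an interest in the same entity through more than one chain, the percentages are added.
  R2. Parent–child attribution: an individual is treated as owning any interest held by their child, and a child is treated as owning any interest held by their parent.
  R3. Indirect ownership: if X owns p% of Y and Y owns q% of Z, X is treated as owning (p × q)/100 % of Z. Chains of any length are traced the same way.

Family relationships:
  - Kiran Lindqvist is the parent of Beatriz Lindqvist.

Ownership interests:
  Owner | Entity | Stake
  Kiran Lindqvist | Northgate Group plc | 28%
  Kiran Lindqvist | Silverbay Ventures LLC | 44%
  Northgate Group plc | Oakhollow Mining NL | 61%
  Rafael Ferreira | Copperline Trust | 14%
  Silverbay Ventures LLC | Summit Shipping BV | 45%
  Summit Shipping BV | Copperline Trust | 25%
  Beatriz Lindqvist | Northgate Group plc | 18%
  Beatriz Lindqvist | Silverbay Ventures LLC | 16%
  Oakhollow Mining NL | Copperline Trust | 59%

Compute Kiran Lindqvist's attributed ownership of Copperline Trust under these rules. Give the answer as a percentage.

23.3054%

By parent–child attribution (R2), Kiran Lindqvist is treated as also owning Beatriz Lindqvist's interest in Northgate Group plc, giving 28% + 18% = 46%.
By parent–child attribution (R2), Kiran Lindqvist is treated as also owning Beatriz Lindqvist's interest in Silverbay Ventures LLC, giving 44% + 16% = 60%.
Chain via Northgate Group plc → Oakhollow Mining NL (R3): 46% × 61% × 59% = 16.5554% of Copperline Trust.
Chain via Silverbay Ventures LLC → Summit Shipping BV (R3): 60% × 45% × 25% = 6.75% of Copperline Trust.
Aggregating (R1): 16.5554% + 6.75% = 23.3054%.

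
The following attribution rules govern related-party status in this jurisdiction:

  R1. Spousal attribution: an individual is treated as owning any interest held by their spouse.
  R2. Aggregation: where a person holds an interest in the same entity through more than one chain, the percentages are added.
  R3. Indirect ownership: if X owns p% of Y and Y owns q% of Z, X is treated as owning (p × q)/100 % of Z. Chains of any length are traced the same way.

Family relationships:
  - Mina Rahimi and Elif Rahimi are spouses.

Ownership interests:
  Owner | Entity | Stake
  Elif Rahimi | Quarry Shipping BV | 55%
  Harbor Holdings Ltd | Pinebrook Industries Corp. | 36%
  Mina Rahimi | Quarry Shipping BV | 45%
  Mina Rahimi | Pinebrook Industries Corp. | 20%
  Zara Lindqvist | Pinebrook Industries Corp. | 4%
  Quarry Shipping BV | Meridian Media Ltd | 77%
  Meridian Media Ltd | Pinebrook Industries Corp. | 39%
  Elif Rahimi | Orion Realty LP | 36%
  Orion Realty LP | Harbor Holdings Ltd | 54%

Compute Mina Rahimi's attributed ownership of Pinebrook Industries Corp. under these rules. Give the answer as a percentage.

57.0284%

By spousal attribution (R1), Mina Rahimi is treated as also owning Elif Rahimi's interest in Quarry Shipping BV, giving 45% + 55% = 100%.
By spousal attribution (R1), Mina Rahimi is treated as owning Elif Rahimi's 36% interest in Orion Realty LP.
Chain via Quarry Shipping BV → Meridian Media Ltd (R3): 100% × 77% × 39% = 30.03% of Pinebrook Industries Corp.
Direct interest in Pinebrook Industries Corp: 20%.
Chain via Orion Realty LP → Harbor Holdings Ltd (R3): 36% × 54% × 36% = 6.9984% of Pinebrook Industries Corp.
Aggregating (R2): 30.03% + 20% + 6.9984% = 57.0284%.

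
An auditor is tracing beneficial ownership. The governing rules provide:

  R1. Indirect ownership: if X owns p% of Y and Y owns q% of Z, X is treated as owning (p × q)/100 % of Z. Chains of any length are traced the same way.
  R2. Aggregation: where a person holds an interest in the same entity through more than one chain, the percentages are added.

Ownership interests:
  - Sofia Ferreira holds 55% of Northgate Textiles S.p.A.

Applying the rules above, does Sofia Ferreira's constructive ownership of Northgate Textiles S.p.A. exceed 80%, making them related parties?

No

Direct interest in Northgate Textiles S.p.A: 55%.
55% does not exceed the 80% threshold, so Sofia is not a related party to Northgate Textiles S.p.A.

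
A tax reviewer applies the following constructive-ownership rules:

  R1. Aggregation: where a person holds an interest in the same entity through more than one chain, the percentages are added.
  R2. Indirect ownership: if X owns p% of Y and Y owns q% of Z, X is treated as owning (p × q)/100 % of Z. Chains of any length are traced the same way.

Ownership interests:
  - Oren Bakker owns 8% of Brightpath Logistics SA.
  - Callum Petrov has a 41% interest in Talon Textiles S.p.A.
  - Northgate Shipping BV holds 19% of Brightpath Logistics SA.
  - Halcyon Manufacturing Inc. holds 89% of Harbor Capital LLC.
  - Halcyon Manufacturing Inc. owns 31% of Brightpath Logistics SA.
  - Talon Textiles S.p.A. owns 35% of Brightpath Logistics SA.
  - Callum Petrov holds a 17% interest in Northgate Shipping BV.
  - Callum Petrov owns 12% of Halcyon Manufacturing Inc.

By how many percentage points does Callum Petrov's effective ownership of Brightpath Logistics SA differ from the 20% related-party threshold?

1.3

Chain via Northgate Shipping BV (R2): 17% × 19% = 3.23% of Brightpath Logistics SA.
Chain via Talon Textiles S.p.A. (R2): 41% × 35% = 14.35% of Brightpath Logistics SA.
Chain via Halcyon Manufacturing Inc. (R2): 12% × 31% = 3.72% of Brightpath Logistics SA.
Aggregating (R1): 3.23% + 14.35% + 3.72% = 21.3%.
21.3% exceeds the 20% threshold by 1.3 percentage points.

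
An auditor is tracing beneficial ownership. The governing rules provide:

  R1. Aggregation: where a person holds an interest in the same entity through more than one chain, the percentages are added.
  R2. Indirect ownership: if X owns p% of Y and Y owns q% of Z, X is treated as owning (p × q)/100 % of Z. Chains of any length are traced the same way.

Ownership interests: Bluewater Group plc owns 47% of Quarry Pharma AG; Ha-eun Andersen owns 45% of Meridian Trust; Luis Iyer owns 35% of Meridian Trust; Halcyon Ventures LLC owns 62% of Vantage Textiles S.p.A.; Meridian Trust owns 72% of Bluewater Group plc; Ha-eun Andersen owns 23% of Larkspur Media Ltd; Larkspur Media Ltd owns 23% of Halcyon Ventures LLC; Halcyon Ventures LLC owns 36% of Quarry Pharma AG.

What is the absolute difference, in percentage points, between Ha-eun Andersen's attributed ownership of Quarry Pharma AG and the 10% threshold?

Chain via Larkspur Media Ltd → Halcyon Ventures LLC (R2): 23% × 23% × 36% = 1.9044% of Quarry Pharma AG.
Chain via Meridian Trust → Bluewater Group plc (R2): 45% × 72% × 47% = 15.228% of Quarry Pharma AG.
Aggregating (R1): 1.9044% + 15.228% = 17.1324%.
17.1324% exceeds the 10% threshold by 7.1324 percentage points.

7.1324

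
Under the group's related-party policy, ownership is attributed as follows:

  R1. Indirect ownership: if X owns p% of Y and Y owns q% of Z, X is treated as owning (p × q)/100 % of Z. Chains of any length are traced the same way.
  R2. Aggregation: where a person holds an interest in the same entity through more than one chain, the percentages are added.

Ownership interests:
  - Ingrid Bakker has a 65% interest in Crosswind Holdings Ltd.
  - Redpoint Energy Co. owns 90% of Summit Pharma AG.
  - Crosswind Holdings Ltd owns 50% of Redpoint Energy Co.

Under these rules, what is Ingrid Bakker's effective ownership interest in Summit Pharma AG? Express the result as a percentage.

Chain via Crosswind Holdings Ltd → Redpoint Energy Co. (R1): 65% × 50% × 90% = 29.25% of Summit Pharma AG.

29.25%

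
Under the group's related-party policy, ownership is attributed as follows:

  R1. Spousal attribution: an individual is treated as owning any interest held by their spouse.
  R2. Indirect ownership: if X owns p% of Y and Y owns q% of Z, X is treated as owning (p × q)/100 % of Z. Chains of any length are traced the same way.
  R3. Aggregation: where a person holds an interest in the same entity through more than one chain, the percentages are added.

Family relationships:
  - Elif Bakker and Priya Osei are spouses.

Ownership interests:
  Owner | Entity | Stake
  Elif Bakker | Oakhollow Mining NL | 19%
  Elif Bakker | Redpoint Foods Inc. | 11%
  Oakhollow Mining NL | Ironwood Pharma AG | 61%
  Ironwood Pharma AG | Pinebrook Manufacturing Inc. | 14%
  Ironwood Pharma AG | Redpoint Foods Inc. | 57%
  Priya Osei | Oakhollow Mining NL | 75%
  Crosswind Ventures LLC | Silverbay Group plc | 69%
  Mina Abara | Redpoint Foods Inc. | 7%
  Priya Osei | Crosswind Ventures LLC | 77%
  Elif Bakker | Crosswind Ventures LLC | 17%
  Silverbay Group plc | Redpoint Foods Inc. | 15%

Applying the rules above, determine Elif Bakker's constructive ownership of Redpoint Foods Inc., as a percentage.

53.4128%

By spousal attribution (R1), Elif Bakker is treated as also owning Priya Osei's interest in Crosswind Ventures LLC, giving 17% + 77% = 94%.
By spousal attribution (R1), Elif Bakker is treated as also owning Priya Osei's interest in Oakhollow Mining NL, giving 19% + 75% = 94%.
Chain via Crosswind Ventures LLC → Silverbay Group plc (R2): 94% × 69% × 15% = 9.729% of Redpoint Foods Inc.
Chain via Oakhollow Mining NL → Ironwood Pharma AG (R2): 94% × 61% × 57% = 32.6838% of Redpoint Foods Inc.
Direct interest in Redpoint Foods Inc: 11%.
Aggregating (R3): 9.729% + 32.6838% + 11% = 53.4128%.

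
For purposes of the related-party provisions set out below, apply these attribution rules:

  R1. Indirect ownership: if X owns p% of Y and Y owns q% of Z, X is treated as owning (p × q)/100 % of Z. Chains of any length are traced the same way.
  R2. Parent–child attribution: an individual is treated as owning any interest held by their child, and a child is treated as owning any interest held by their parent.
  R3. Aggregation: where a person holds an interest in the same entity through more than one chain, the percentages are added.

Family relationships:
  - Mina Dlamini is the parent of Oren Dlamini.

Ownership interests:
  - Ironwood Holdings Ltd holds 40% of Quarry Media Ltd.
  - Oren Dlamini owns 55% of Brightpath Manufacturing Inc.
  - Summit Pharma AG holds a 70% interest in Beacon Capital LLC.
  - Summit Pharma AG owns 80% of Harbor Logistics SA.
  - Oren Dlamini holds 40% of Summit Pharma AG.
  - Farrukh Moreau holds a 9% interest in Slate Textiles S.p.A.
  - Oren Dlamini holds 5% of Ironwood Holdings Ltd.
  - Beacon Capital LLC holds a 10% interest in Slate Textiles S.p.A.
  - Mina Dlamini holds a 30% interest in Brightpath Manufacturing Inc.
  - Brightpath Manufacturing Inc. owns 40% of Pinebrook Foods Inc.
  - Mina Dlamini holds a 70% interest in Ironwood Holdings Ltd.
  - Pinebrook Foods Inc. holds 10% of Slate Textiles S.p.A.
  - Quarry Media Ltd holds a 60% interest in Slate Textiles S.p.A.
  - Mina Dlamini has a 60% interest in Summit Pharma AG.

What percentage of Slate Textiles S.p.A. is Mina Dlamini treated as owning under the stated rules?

By parent–child attribution (R2), Mina Dlamini is treated as also owning Oren Dlamini's interest in Ironwood Holdings Ltd, giving 70% + 5% = 75%.
By parent–child attribution (R2), Mina Dlamini is treated as also owning Oren Dlamini's interest in Summit Pharma AG, giving 60% + 40% = 100%.
By parent–child attribution (R2), Mina Dlamini is treated as also owning Oren Dlamini's interest in Brightpath Manufacturing Inc, giving 30% + 55% = 85%.
Chain via Ironwood Holdings Ltd → Quarry Media Ltd (R1): 75% × 40% × 60% = 18% of Slate Textiles S.p.A.
Chain via Summit Pharma AG → Beacon Capital LLC (R1): 100% × 70% × 10% = 7% of Slate Textiles S.p.A.
Chain via Brightpath Manufacturing Inc. → Pinebrook Foods Inc. (R1): 85% × 40% × 10% = 3.4% of Slate Textiles S.p.A.
Aggregating (R3): 18% + 7% + 3.4% = 28.4%.

28.4%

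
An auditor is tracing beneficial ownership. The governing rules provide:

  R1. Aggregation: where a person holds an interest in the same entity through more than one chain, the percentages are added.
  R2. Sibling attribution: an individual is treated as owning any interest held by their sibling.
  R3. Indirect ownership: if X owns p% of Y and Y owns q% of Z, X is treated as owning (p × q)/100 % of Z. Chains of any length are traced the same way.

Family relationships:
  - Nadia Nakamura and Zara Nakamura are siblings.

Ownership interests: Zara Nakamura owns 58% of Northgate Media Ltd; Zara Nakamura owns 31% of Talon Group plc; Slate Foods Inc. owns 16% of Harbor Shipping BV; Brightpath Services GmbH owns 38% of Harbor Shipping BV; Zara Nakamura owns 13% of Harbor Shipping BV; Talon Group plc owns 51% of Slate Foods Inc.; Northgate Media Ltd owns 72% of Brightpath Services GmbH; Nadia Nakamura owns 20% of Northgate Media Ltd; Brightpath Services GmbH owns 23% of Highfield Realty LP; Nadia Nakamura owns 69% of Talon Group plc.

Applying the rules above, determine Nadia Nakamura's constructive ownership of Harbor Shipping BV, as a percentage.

By sibling attribution (R2), Nadia Nakamura is treated as also owning Zara Nakamura's interest in Talon Group plc, giving 69% + 31% = 100%.
By sibling attribution (R2), Nadia Nakamura is treated as also owning Zara Nakamura's interest in Northgate Media Ltd, giving 20% + 58% = 78%.
By sibling attribution (R2), Nadia Nakamura is treated as owning Zara Nakamura's 13% interest in Harbor Shipping BV.
Chain via Talon Group plc → Slate Foods Inc. (R3): 100% × 51% × 16% = 8.16% of Harbor Shipping BV.
Chain via Northgate Media Ltd → Brightpath Services GmbH (R3): 78% × 72% × 38% = 21.3408% of Harbor Shipping BV.
Direct interest in Harbor Shipping BV: 13%.
Aggregating (R1): 8.16% + 21.3408% + 13% = 42.5008%.

42.5008%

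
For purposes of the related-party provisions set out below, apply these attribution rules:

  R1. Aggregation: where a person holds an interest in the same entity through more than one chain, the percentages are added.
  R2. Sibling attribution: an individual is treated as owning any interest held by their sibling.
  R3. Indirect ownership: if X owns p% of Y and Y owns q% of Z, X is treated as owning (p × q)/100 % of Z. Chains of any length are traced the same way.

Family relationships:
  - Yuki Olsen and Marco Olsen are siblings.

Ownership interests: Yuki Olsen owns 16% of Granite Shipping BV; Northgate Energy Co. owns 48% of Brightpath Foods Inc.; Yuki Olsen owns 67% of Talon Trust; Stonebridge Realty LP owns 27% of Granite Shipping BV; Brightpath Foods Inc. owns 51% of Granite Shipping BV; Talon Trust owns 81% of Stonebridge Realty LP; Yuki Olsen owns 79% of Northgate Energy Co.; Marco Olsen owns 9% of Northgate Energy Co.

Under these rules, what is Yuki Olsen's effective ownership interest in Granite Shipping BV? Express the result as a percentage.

By sibling attribution (R2), Yuki Olsen is treated as also owning Marco Olsen's interest in Northgate Energy Co, giving 79% + 9% = 88%.
Chain via Northgate Energy Co. → Brightpath Foods Inc. (R3): 88% × 48% × 51% = 21.5424% of Granite Shipping BV.
Chain via Talon Trust → Stonebridge Realty LP (R3): 67% × 81% × 27% = 14.6529% of Granite Shipping BV.
Direct interest in Granite Shipping BV: 16%.
Aggregating (R1): 21.5424% + 14.6529% + 16% = 52.1953%.

52.1953%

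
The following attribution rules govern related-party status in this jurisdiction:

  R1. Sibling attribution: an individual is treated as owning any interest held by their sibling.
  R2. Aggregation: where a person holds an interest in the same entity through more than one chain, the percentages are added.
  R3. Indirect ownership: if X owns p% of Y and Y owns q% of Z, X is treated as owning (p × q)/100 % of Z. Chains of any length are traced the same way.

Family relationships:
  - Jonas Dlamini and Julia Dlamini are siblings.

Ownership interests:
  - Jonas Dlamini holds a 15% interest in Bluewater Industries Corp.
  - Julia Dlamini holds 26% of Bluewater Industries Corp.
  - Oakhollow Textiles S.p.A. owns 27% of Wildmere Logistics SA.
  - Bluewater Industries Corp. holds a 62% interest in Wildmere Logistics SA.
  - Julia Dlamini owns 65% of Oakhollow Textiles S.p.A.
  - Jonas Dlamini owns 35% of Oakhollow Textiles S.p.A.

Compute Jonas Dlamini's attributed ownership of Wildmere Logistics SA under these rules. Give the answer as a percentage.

By sibling attribution (R1), Jonas Dlamini is treated as also owning Julia Dlamini's interest in Bluewater Industries Corp, giving 15% + 26% = 41%.
By sibling attribution (R1), Jonas Dlamini is treated as also owning Julia Dlamini's interest in Oakhollow Textiles S.p.A, giving 35% + 65% = 100%.
Chain via Bluewater Industries Corp. (R3): 41% × 62% = 25.42% of Wildmere Logistics SA.
Chain via Oakhollow Textiles S.p.A. (R3): 100% × 27% = 27% of Wildmere Logistics SA.
Aggregating (R2): 25.42% + 27% = 52.42%.

52.42%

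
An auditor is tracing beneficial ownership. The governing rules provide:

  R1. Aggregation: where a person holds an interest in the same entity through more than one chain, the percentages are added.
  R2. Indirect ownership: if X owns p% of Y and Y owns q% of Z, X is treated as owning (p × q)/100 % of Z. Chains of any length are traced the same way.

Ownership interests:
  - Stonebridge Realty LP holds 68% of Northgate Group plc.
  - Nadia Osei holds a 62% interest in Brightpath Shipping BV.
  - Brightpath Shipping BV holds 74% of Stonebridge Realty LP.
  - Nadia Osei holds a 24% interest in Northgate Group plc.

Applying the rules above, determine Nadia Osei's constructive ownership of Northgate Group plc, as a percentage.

55.1984%

Chain via Brightpath Shipping BV → Stonebridge Realty LP (R2): 62% × 74% × 68% = 31.1984% of Northgate Group plc.
Direct interest in Northgate Group plc: 24%.
Aggregating (R1): 31.1984% + 24% = 55.1984%.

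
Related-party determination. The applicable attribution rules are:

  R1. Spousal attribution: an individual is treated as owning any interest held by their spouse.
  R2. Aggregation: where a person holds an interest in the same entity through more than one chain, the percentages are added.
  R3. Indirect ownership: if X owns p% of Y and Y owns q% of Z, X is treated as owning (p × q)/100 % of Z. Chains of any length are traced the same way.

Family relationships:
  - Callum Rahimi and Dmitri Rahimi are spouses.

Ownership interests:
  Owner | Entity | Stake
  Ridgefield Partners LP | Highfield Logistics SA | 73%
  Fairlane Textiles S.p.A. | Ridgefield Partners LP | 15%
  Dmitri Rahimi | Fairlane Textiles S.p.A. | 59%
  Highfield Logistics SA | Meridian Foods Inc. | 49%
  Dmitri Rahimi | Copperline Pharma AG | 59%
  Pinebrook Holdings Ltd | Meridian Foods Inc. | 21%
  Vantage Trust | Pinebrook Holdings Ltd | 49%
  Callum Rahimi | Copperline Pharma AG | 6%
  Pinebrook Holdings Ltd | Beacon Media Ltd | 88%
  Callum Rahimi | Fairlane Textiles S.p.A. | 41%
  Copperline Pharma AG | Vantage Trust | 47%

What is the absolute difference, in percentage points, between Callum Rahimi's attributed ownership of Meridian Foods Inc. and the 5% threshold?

By spousal attribution (R1), Callum Rahimi is treated as also owning Dmitri Rahimi's interest in Copperline Pharma AG, giving 6% + 59% = 65%.
By spousal attribution (R1), Callum Rahimi is treated as also owning Dmitri Rahimi's interest in Fairlane Textiles S.p.A, giving 41% + 59% = 100%.
Chain via Copperline Pharma AG → Vantage Trust → Pinebrook Holdings Ltd (R3): 65% × 47% × 49% × 21% = 3.143595% of Meridian Foods Inc.
Chain via Fairlane Textiles S.p.A. → Ridgefield Partners LP → Highfield Logistics SA (R3): 100% × 15% × 73% × 49% = 5.3655% of Meridian Foods Inc.
Aggregating (R2): 3.143595% + 5.3655% = 8.509095%.
8.509095% exceeds the 5% threshold by 3.509095 percentage points.

3.509095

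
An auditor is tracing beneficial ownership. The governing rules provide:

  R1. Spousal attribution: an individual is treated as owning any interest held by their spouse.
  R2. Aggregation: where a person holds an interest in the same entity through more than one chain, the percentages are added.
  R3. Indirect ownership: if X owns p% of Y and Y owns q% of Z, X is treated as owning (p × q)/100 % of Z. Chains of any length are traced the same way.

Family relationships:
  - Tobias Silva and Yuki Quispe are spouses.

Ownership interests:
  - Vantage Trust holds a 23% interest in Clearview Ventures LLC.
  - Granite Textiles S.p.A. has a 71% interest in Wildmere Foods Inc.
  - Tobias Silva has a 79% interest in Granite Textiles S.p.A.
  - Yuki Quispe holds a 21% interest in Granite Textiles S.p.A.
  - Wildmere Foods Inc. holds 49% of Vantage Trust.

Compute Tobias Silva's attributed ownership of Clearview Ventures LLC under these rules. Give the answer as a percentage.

8.0017%

By spousal attribution (R1), Tobias Silva is treated as also owning Yuki Quispe's interest in Granite Textiles S.p.A, giving 79% + 21% = 100%.
Chain via Granite Textiles S.p.A. → Wildmere Foods Inc. → Vantage Trust (R3): 100% × 71% × 49% × 23% = 8.0017% of Clearview Ventures LLC.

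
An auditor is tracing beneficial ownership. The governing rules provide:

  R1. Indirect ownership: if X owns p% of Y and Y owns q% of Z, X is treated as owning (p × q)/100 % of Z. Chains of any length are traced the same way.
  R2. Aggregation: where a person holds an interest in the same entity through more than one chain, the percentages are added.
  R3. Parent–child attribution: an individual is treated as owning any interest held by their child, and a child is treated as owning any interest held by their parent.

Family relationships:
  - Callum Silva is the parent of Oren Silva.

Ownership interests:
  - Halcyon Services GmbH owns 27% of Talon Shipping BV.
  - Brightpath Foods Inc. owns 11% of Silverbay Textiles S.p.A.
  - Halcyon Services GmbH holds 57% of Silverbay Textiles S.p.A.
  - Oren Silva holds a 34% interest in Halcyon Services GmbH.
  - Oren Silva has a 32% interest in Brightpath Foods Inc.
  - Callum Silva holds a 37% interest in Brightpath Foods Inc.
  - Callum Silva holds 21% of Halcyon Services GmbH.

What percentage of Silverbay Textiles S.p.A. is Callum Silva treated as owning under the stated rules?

38.94%

By parent–child attribution (R3), Callum Silva is treated as also owning Oren Silva's interest in Brightpath Foods Inc, giving 37% + 32% = 69%.
By parent–child attribution (R3), Callum Silva is treated as also owning Oren Silva's interest in Halcyon Services GmbH, giving 21% + 34% = 55%.
Chain via Brightpath Foods Inc. (R1): 69% × 11% = 7.59% of Silverbay Textiles S.p.A.
Chain via Halcyon Services GmbH (R1): 55% × 57% = 31.35% of Silverbay Textiles S.p.A.
Aggregating (R2): 7.59% + 31.35% = 38.94%.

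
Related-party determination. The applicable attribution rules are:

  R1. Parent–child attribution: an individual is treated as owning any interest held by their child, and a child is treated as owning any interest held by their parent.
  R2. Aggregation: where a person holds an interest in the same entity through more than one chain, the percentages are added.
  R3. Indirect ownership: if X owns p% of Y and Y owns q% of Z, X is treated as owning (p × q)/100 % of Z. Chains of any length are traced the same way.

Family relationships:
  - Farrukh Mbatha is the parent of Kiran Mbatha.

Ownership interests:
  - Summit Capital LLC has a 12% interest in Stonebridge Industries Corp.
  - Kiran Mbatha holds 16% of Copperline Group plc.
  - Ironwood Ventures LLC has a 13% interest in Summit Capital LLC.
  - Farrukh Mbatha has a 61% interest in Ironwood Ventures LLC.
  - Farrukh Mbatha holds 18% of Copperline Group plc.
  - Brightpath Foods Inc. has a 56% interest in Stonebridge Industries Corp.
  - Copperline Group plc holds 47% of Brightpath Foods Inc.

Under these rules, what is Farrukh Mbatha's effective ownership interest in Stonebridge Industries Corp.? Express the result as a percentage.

By parent–child attribution (R1), Farrukh Mbatha is treated as also owning Kiran Mbatha's interest in Copperline Group plc, giving 18% + 16% = 34%.
Chain via Ironwood Ventures LLC → Summit Capital LLC (R3): 61% × 13% × 12% = 0.9516% of Stonebridge Industries Corp.
Chain via Copperline Group plc → Brightpath Foods Inc. (R3): 34% × 47% × 56% = 8.9488% of Stonebridge Industries Corp.
Aggregating (R2): 0.9516% + 8.9488% = 9.9004%.

9.9004%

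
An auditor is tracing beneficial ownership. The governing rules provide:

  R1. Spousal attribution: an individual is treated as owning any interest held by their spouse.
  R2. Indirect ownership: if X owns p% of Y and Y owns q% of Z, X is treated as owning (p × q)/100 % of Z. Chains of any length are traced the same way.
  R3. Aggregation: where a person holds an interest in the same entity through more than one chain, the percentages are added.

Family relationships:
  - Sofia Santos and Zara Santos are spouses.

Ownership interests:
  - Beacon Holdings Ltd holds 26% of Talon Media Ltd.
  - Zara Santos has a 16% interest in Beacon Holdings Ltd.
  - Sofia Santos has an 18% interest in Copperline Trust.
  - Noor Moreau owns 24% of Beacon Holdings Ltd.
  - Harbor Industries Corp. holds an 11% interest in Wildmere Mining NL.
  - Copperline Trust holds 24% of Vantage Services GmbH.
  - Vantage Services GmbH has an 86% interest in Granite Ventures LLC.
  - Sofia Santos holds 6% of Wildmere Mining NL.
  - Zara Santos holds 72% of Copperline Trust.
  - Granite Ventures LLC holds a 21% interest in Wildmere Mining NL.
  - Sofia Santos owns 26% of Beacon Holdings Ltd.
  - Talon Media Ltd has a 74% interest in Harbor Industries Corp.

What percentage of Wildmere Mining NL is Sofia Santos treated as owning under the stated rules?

10.789848%

By spousal attribution (R1), Sofia Santos is treated as also owning Zara Santos's interest in Copperline Trust, giving 18% + 72% = 90%.
By spousal attribution (R1), Sofia Santos is treated as also owning Zara Santos's interest in Beacon Holdings Ltd, giving 26% + 16% = 42%.
Chain via Copperline Trust → Vantage Services GmbH → Granite Ventures LLC (R2): 90% × 24% × 86% × 21% = 3.90096% of Wildmere Mining NL.
Chain via Beacon Holdings Ltd → Talon Media Ltd → Harbor Industries Corp. (R2): 42% × 26% × 74% × 11% = 0.888888% of Wildmere Mining NL.
Direct interest in Wildmere Mining NL: 6%.
Aggregating (R3): 3.90096% + 0.888888% + 6% = 10.789848%.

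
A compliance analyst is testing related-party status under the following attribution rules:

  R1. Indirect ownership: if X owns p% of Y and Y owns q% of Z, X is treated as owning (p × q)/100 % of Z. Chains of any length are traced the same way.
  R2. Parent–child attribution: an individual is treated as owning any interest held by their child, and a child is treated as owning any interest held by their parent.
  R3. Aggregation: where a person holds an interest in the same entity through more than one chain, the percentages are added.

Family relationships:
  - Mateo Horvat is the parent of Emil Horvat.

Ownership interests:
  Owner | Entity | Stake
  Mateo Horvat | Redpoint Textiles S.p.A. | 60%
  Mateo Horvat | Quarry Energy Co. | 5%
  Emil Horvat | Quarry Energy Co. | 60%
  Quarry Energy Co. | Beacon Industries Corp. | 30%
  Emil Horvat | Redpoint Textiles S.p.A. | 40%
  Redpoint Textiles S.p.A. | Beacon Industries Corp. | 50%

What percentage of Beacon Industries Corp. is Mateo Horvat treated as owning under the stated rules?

By parent–child attribution (R2), Mateo Horvat is treated as also owning Emil Horvat's interest in Quarry Energy Co, giving 5% + 60% = 65%.
By parent–child attribution (R2), Mateo Horvat is treated as also owning Emil Horvat's interest in Redpoint Textiles S.p.A, giving 60% + 40% = 100%.
Chain via Quarry Energy Co. (R1): 65% × 30% = 19.5% of Beacon Industries Corp.
Chain via Redpoint Textiles S.p.A. (R1): 100% × 50% = 50% of Beacon Industries Corp.
Aggregating (R3): 19.5% + 50% = 69.5%.

69.5%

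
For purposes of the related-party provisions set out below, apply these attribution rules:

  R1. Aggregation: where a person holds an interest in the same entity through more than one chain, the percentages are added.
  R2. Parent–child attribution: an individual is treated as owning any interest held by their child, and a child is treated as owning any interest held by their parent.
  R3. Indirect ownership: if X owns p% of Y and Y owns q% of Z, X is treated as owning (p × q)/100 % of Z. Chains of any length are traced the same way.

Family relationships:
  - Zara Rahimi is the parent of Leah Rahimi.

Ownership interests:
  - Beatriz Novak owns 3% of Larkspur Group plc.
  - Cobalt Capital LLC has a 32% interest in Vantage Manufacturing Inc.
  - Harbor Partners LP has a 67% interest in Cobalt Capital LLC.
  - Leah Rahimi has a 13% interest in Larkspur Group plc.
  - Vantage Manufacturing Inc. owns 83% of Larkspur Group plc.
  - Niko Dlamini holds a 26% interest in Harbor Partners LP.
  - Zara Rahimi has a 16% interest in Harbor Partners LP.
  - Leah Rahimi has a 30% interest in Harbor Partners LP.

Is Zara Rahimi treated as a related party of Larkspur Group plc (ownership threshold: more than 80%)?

By parent–child attribution (R2), Zara Rahimi is treated as also owning Leah Rahimi's interest in Harbor Partners LP, giving 16% + 30% = 46%.
By parent–child attribution (R2), Zara Rahimi is treated as owning Leah Rahimi's 13% interest in Larkspur Group plc.
Chain via Harbor Partners LP → Cobalt Capital LLC → Vantage Manufacturing Inc. (R3): 46% × 67% × 32% × 83% = 8.185792% of Larkspur Group plc.
Direct interest in Larkspur Group plc: 13%.
Aggregating (R1): 8.185792% + 13% = 21.185792%.
21.185792% does not exceed the 80% threshold, so Zara is not a related party to Larkspur Group plc.

No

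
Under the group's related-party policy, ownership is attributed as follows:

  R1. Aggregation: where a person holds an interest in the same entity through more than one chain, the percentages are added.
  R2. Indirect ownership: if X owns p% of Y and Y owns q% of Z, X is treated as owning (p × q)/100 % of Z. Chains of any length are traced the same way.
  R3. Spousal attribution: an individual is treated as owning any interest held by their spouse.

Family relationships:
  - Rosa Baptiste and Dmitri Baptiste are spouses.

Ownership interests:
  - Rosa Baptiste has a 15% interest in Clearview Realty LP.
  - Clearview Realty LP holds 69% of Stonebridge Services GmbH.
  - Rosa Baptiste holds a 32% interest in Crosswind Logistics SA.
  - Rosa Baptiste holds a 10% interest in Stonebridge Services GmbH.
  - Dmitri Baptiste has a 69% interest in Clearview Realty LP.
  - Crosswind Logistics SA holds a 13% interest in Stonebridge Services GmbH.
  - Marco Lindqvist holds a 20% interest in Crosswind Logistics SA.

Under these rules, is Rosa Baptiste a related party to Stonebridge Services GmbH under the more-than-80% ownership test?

No

By spousal attribution (R3), Rosa Baptiste is treated as also owning Dmitri Baptiste's interest in Clearview Realty LP, giving 15% + 69% = 84%.
Chain via Clearview Realty LP (R2): 84% × 69% = 57.96% of Stonebridge Services GmbH.
Chain via Crosswind Logistics SA (R2): 32% × 13% = 4.16% of Stonebridge Services GmbH.
Direct interest in Stonebridge Services GmbH: 10%.
Aggregating (R1): 57.96% + 4.16% + 10% = 72.12%.
72.12% does not exceed the 80% threshold, so Rosa is not a related party to Stonebridge Services GmbH.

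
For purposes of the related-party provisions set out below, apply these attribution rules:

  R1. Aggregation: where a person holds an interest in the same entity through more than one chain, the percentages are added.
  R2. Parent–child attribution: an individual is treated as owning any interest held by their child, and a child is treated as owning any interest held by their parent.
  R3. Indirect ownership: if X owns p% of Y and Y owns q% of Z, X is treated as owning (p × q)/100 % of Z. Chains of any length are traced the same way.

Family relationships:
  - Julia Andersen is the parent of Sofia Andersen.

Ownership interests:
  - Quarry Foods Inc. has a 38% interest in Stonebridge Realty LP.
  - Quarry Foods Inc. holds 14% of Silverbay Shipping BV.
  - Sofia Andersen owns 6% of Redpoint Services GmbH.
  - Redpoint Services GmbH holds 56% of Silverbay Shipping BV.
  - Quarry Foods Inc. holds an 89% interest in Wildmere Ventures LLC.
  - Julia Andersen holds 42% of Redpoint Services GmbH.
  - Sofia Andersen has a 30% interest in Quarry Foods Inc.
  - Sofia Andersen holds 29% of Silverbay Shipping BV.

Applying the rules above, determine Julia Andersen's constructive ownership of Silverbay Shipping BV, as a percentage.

By parent–child attribution (R2), Julia Andersen is treated as also owning Sofia Andersen's interest in Redpoint Services GmbH, giving 42% + 6% = 48%.
By parent–child attribution (R2), Julia Andersen is treated as owning Sofia Andersen's 30% interest in Quarry Foods Inc.
By parent–child attribution (R2), Julia Andersen is treated as owning Sofia Andersen's 29% interest in Silverbay Shipping BV.
Chain via Redpoint Services GmbH (R3): 48% × 56% = 26.88% of Silverbay Shipping BV.
Chain via Quarry Foods Inc. (R3): 30% × 14% = 4.2% of Silverbay Shipping BV.
Direct interest in Silverbay Shipping BV: 29%.
Aggregating (R1): 26.88% + 4.2% + 29% = 60.08%.

60.08%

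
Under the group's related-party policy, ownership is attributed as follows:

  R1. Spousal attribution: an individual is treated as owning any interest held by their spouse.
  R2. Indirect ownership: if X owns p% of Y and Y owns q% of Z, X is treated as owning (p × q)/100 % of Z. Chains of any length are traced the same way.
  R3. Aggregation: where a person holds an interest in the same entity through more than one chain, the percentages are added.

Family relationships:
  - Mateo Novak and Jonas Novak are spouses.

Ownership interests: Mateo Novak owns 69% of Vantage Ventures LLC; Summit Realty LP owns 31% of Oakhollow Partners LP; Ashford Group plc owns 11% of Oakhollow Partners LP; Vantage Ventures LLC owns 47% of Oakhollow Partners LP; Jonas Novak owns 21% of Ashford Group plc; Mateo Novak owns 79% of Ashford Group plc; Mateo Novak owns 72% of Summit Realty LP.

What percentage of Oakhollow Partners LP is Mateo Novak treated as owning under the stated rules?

By spousal attribution (R1), Mateo Novak is treated as also owning Jonas Novak's interest in Ashford Group plc, giving 79% + 21% = 100%.
Chain via Ashford Group plc (R2): 100% × 11% = 11% of Oakhollow Partners LP.
Chain via Summit Realty LP (R2): 72% × 31% = 22.32% of Oakhollow Partners LP.
Chain via Vantage Ventures LLC (R2): 69% × 47% = 32.43% of Oakhollow Partners LP.
Aggregating (R3): 11% + 22.32% + 32.43% = 65.75%.

65.75%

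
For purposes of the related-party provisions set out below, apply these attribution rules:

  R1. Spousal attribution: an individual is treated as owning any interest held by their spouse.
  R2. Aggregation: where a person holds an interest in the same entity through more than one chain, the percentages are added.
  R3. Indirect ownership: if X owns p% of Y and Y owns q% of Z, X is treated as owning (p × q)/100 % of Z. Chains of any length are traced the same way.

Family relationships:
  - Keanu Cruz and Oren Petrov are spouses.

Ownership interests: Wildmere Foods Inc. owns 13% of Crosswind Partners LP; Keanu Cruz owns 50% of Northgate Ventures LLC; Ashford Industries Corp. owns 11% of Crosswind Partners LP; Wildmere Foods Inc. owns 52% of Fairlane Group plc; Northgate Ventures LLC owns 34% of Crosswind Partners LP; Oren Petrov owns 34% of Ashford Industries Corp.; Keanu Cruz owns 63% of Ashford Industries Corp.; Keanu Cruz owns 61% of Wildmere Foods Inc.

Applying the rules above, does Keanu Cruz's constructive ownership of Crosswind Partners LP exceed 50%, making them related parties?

By spousal attribution (R1), Keanu Cruz is treated as also owning Oren Petrov's interest in Ashford Industries Corp, giving 63% + 34% = 97%.
Chain via Ashford Industries Corp. (R3): 97% × 11% = 10.67% of Crosswind Partners LP.
Chain via Northgate Ventures LLC (R3): 50% × 34% = 17% of Crosswind Partners LP.
Chain via Wildmere Foods Inc. (R3): 61% × 13% = 7.93% of Crosswind Partners LP.
Aggregating (R2): 10.67% + 17% + 7.93% = 35.6%.
35.6% does not exceed the 50% threshold, so Keanu is not a related party to Crosswind Partners LP.

No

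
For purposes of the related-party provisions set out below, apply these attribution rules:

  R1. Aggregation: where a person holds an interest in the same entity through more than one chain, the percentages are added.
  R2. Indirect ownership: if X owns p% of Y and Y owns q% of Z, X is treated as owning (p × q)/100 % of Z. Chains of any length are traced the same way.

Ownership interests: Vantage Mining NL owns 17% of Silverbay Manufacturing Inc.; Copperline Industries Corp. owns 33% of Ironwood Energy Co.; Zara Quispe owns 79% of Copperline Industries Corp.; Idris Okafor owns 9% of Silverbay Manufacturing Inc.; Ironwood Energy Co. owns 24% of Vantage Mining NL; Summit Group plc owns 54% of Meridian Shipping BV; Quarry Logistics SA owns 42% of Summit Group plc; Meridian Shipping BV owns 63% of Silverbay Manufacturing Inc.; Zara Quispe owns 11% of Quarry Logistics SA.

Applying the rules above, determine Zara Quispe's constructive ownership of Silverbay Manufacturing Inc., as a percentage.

Chain via Copperline Industries Corp. → Ironwood Energy Co. → Vantage Mining NL (R2): 79% × 33% × 24% × 17% = 1.063656% of Silverbay Manufacturing Inc.
Chain via Quarry Logistics SA → Summit Group plc → Meridian Shipping BV (R2): 11% × 42% × 54% × 63% = 1.571724% of Silverbay Manufacturing Inc.
Aggregating (R1): 1.063656% + 1.571724% = 2.63538%.

2.63538%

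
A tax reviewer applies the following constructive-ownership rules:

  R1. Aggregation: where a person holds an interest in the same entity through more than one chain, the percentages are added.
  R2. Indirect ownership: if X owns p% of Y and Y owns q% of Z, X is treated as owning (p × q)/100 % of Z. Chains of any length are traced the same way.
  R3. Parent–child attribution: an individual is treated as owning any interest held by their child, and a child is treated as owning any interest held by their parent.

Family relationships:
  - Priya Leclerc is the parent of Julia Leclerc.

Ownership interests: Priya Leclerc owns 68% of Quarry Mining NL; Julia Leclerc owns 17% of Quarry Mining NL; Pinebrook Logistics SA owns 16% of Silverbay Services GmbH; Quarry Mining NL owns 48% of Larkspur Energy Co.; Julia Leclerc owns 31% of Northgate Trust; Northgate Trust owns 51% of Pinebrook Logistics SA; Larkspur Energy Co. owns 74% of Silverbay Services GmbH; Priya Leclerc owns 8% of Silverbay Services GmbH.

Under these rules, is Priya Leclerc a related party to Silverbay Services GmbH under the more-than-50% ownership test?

No

By parent–child attribution (R3), Priya Leclerc is treated as also owning Julia Leclerc's interest in Quarry Mining NL, giving 68% + 17% = 85%.
By parent–child attribution (R3), Priya Leclerc is treated as owning Julia Leclerc's 31% interest in Northgate Trust.
Chain via Quarry Mining NL → Larkspur Energy Co. (R2): 85% × 48% × 74% = 30.192% of Silverbay Services GmbH.
Direct interest in Silverbay Services GmbH: 8%.
Chain via Northgate Trust → Pinebrook Logistics SA (R2): 31% × 51% × 16% = 2.5296% of Silverbay Services GmbH.
Aggregating (R1): 30.192% + 8% + 2.5296% = 40.7216%.
40.7216% does not exceed the 50% threshold, so Priya is not a related party to Silverbay Services GmbH.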